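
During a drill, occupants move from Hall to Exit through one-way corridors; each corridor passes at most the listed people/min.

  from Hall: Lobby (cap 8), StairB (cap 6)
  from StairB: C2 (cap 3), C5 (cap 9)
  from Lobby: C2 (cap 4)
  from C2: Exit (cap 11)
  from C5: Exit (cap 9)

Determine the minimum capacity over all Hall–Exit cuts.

10

Augment Hall→StairB→C2→Exit: bottleneck 3, flow now 3.
Augment Hall→StairB→C5→Exit: bottleneck 3, flow now 6.
Augment Hall→Lobby→C2→Exit: bottleneck 4, flow now 10.
No augmenting path remains; maximum flow = 10.
By max-flow min-cut, the minimum cut capacity equals the max flow.
In the residual graph, reachable from Hall: {Hall, Lobby}.
Min-cut edges: Hall→StairB (6), Lobby→C2 (4); capacity 6 + 4 = 10.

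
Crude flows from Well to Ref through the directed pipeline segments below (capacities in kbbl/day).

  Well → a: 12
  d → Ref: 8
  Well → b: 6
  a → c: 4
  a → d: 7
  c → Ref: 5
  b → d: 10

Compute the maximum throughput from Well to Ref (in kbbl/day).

12

Augment Well→a→c→Ref: bottleneck 4, flow now 4.
Augment Well→a→d→Ref: bottleneck 7, flow now 11.
Augment Well→b→d→Ref: bottleneck 1, flow now 12.
No augmenting path remains; maximum flow = 12.
In the residual graph, reachable from Well: {Well, a, b, d}.
Min-cut edges: a→c (4), d→Ref (8); capacity 4 + 8 = 12.
This cut is saturated, so no flow can exceed 12.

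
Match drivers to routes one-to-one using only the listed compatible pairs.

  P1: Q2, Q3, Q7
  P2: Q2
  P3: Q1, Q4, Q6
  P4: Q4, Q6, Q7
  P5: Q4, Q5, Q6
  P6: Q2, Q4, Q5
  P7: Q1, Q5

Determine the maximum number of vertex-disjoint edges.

Unit-capacity flow: source→left, listed edges, right→sink; max matching = max flow.
Augmenting path P1→Q2 (+1); matched 1.
Augmenting path P3→Q1 (+1); matched 2.
Augmenting path P4→Q4 (+1); matched 3.
Augmenting path P5→Q5 (+1); matched 4.
Augmenting path P2→Q2→P1→Q3 (+1); matched 5.
Augmenting path P6→Q4→P4→Q6 (+1); matched 6.
Augmenting path P7→Q1→P3→Q6→P4→Q7 (+1); matched 7.
No augmenting path remains; maximum matching = 7.
König certificate: {P1, P2, P3, P4, P5, P6, P7} is a vertex cover of size 7 (every listed pair touches it), so no matching can be larger.

7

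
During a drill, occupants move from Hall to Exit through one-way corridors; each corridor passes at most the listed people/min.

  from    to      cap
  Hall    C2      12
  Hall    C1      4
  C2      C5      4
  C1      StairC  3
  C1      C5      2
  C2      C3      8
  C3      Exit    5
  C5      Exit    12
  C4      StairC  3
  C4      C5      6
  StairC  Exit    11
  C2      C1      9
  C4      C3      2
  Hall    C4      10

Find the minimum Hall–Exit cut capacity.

23

Augment Hall→C4→C3→Exit: bottleneck 2, flow now 2.
Augment Hall→C4→StairC→Exit: bottleneck 3, flow now 5.
Augment Hall→C4→C5→Exit: bottleneck 5, flow now 10.
Augment Hall→C1→StairC→Exit: bottleneck 3, flow now 13.
Augment Hall→C1→C5→Exit: bottleneck 1, flow now 14.
Augment Hall→C2→C3→Exit: bottleneck 3, flow now 17.
Augment Hall→C2→C5→Exit: bottleneck 4, flow now 21.
Augment Hall→C2→C1→C5→Exit: bottleneck 1, flow now 22.
Augment Hall→C2→C3→C4→C5→Exit: bottleneck 1, flow now 23. (uses reverse residual edge)
No augmenting path remains; maximum flow = 23.
By max-flow min-cut, the minimum cut capacity equals the max flow.
In the residual graph, reachable from Hall: {Hall, C4, C1, C2, C3}.
Min-cut edges: C4→StairC (3), C4→C5 (6), C1→StairC (3), C1→C5 (2), C2→C5 (4), C3→Exit (5); capacity 3 + 6 + 3 + 2 + 4 + 5 = 23.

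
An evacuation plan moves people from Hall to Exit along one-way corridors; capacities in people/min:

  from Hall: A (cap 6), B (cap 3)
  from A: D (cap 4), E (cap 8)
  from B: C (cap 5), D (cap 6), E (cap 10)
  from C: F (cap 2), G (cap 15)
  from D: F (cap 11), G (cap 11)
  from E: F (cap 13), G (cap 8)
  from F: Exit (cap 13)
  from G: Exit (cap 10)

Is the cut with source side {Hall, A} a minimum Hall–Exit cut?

No — its capacity is 15, but the minimum cut has capacity 9.

Given cut capacity: 3 + 4 + 8 = 15.
Augment Hall→A→D→F→Exit: bottleneck 4, flow now 4.
Augment Hall→A→E→F→Exit: bottleneck 2, flow now 6.
Augment Hall→B→C→F→Exit: bottleneck 2, flow now 8.
Augment Hall→B→C→G→Exit: bottleneck 1, flow now 9.
No augmenting path remains; maximum flow = 9.
In the residual graph, reachable from Hall: {Hall}.
Min-cut edges: Hall→A (6), Hall→B (3); capacity 6 + 3 = 9.
Cut capacity 15 exceeds the max flow 9, so it is not minimum.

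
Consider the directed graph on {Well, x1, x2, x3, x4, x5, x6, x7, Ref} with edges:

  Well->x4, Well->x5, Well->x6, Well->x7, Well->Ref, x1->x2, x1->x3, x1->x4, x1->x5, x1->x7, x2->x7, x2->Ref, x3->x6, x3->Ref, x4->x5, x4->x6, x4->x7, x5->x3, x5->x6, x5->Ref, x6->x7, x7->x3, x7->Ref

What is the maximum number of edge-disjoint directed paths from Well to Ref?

4

Assign every edge capacity 1; by Menger, the answer equals the max flow.
Path Well→Ref (+1); total 1.
Path Well→x5→Ref (+1); total 2.
Path Well→x7→Ref (+1); total 3.
Path Well→x4→x5→x3→Ref (+1); total 4.
No residual Well→Ref path; max flow = 4.
Certifying cut of size 4: {Well→Ref, x3→Ref, x5→Ref, x7→Ref}.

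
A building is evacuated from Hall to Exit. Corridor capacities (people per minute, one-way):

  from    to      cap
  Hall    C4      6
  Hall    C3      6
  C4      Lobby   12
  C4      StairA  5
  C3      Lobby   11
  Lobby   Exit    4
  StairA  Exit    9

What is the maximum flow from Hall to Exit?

9

Augment Hall→C4→Lobby→Exit: bottleneck 4, flow now 4.
Augment Hall→C4→StairA→Exit: bottleneck 2, flow now 6.
Augment Hall→C3→Lobby→C4→StairA→Exit: bottleneck 3, flow now 9. (uses reverse residual edge)
No augmenting path remains; maximum flow = 9.
In the residual graph, reachable from Hall: {Hall, C4, C3, Lobby}.
Min-cut edges: C4→StairA (5), Lobby→Exit (4); capacity 5 + 4 = 9.
This cut is saturated, so no flow can exceed 9.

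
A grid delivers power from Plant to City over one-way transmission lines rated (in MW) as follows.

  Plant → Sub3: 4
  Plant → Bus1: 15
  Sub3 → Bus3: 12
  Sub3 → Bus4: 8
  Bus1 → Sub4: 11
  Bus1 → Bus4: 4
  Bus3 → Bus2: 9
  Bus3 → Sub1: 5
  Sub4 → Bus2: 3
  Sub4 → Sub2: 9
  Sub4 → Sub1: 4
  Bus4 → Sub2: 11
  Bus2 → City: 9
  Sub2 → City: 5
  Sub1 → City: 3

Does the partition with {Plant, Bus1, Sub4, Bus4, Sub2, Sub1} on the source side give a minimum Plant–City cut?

Given cut capacity: 4 + 3 + 5 + 3 = 15.
Augment Plant→Sub3→Bus3→Bus2→City: bottleneck 4, flow now 4.
Augment Plant→Bus1→Sub4→Bus2→City: bottleneck 3, flow now 7.
Augment Plant→Bus1→Sub4→Sub2→City: bottleneck 5, flow now 12.
Augment Plant→Bus1→Sub4→Sub1→City: bottleneck 3, flow now 15.
No augmenting path remains; maximum flow = 15.
Cut capacity 15 equals the max flow, so it is a minimum cut.

Yes — it is a minimum cut (capacity 15).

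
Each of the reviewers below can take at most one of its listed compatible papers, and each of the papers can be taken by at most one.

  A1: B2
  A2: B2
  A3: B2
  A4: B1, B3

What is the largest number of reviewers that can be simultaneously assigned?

2

Unit-capacity flow: source→left, listed edges, right→sink; max matching = max flow.
Augmenting path A1→B2 (+1); matched 1.
Augmenting path A4→B1 (+1); matched 2.
No augmenting path remains; maximum matching = 2.
König certificate: {A4, B2} is a vertex cover of size 2 (every listed pair touches it), so no matching can be larger.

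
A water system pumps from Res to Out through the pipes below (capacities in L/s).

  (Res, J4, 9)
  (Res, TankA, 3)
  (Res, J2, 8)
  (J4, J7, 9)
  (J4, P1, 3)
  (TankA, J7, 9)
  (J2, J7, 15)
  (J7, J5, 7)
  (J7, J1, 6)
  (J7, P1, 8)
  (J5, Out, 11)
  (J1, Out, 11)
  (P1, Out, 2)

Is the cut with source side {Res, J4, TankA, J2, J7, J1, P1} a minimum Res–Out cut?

No — its capacity is 20, but the minimum cut has capacity 15.

Given cut capacity: 7 + 11 + 2 = 20.
Augment Res→J4→P1→Out: bottleneck 2, flow now 2.
Augment Res→J4→J7→J5→Out: bottleneck 7, flow now 9.
Augment Res→TankA→J7→J1→Out: bottleneck 3, flow now 12.
Augment Res→J2→J7→J1→Out: bottleneck 3, flow now 15.
No augmenting path remains; maximum flow = 15.
In the residual graph, reachable from Res: {Res, J4, TankA, J2, J7, P1}.
Min-cut edges: J7→J5 (7), J7→J1 (6), P1→Out (2); capacity 7 + 6 + 2 = 15.
Cut capacity 20 exceeds the max flow 15, so it is not minimum.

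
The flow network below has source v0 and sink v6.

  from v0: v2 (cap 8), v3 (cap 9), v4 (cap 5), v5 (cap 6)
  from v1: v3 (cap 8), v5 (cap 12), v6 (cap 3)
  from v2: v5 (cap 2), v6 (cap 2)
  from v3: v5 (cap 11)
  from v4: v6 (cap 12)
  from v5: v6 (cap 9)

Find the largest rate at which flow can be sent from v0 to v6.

16

Augment v0→v2→v6: bottleneck 2, flow now 2.
Augment v0→v4→v6: bottleneck 5, flow now 7.
Augment v0→v5→v6: bottleneck 6, flow now 13.
Augment v0→v2→v5→v6: bottleneck 2, flow now 15.
Augment v0→v3→v5→v6: bottleneck 1, flow now 16.
No augmenting path remains; maximum flow = 16.
In the residual graph, reachable from v0: {v0, v2, v3, v5}.
Min-cut edges: v0→v4 (5), v2→v6 (2), v5→v6 (9); capacity 5 + 2 + 9 = 16.
This cut is saturated, so no flow can exceed 16.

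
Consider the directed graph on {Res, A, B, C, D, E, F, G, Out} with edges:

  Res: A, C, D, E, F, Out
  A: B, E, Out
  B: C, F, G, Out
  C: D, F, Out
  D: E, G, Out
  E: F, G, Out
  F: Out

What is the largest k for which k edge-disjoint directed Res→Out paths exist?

Assign every edge capacity 1; by Menger, the answer equals the max flow.
Path Res→Out (+1); total 1.
Path Res→A→Out (+1); total 2.
Path Res→C→Out (+1); total 3.
Path Res→D→Out (+1); total 4.
Path Res→E→Out (+1); total 5.
Path Res→F→Out (+1); total 6.
No residual Res→Out path; max flow = 6.
Certifying cut of size 6: {Res→A, Res→C, Res→D, Res→E, Res→F, Res→Out}.

6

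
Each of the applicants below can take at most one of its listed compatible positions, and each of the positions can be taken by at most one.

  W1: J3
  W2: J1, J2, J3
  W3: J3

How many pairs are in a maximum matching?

Unit-capacity flow: source→left, listed edges, right→sink; max matching = max flow.
Augmenting path W1→J3 (+1); matched 1.
Augmenting path W2→J1 (+1); matched 2.
No augmenting path remains; maximum matching = 2.
König certificate: {W2, J3} is a vertex cover of size 2 (every listed pair touches it), so no matching can be larger.

2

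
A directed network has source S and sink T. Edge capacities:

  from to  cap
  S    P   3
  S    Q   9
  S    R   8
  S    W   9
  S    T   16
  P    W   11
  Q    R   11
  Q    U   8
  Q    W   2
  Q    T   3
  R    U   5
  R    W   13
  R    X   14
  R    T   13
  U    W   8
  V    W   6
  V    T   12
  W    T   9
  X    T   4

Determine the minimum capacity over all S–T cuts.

Augment S→T: bottleneck 16, flow now 16.
Augment S→Q→T: bottleneck 3, flow now 19.
Augment S→R→T: bottleneck 8, flow now 27.
Augment S→W→T: bottleneck 9, flow now 36.
Augment S→Q→R→T: bottleneck 5, flow now 41.
Augment S→Q→R→X→T: bottleneck 1, flow now 42.
No augmenting path remains; maximum flow = 42.
By max-flow min-cut, the minimum cut capacity equals the max flow.
In the residual graph, reachable from S: {S, P, W}.
Min-cut edges: S→Q (9), S→R (8), S→T (16), W→T (9); capacity 9 + 8 + 16 + 9 = 42.

42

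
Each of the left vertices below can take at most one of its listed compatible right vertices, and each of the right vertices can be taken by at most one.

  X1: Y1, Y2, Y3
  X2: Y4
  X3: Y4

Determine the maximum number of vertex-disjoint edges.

Unit-capacity flow: source→left, listed edges, right→sink; max matching = max flow.
Augmenting path X1→Y1 (+1); matched 1.
Augmenting path X2→Y4 (+1); matched 2.
No augmenting path remains; maximum matching = 2.
König certificate: {X1, Y4} is a vertex cover of size 2 (every listed pair touches it), so no matching can be larger.

2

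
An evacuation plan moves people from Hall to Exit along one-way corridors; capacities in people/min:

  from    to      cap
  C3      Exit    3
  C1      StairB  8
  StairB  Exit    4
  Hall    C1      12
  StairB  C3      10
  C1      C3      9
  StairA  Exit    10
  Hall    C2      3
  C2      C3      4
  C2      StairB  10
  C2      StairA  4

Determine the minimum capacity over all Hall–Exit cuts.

10

Augment Hall→C2→StairB→Exit: bottleneck 3, flow now 3.
Augment Hall→C1→StairB→Exit: bottleneck 1, flow now 4.
Augment Hall→C1→C3→Exit: bottleneck 3, flow now 7.
Augment Hall→C1→StairB→C2→StairA→Exit: bottleneck 3, flow now 10. (uses reverse residual edge)
No augmenting path remains; maximum flow = 10.
By max-flow min-cut, the minimum cut capacity equals the max flow.
In the residual graph, reachable from Hall: {Hall, C1, StairB, C3}.
Min-cut edges: Hall→C2 (3), StairB→Exit (4), C3→Exit (3); capacity 3 + 4 + 3 = 10.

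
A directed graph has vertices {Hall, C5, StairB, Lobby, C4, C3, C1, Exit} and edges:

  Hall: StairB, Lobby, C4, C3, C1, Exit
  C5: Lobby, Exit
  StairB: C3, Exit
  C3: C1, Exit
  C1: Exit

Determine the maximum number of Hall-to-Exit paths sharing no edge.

Assign every edge capacity 1; by Menger, the answer equals the max flow.
Path Hall→Exit (+1); total 1.
Path Hall→StairB→Exit (+1); total 2.
Path Hall→C3→Exit (+1); total 3.
Path Hall→C1→Exit (+1); total 4.
No residual Hall→Exit path; max flow = 4.
Certifying cut of size 4: {Hall→C1, Hall→C3, Hall→Exit, Hall→StairB}.

4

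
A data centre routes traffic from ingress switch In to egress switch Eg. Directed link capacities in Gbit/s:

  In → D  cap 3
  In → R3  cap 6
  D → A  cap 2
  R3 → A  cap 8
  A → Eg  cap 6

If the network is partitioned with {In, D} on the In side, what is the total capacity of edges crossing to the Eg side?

Edges leaving {In, D}: In→R3 (6), D→A (2).
Cut capacity = 6 + 2 = 8.

8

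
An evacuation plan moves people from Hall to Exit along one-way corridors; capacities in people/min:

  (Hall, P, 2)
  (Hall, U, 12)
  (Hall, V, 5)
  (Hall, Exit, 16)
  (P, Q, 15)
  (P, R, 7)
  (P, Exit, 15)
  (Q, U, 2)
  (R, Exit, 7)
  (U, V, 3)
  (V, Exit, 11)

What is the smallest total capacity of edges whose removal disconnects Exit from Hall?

26

Augment Hall→Exit: bottleneck 16, flow now 16.
Augment Hall→P→Exit: bottleneck 2, flow now 18.
Augment Hall→V→Exit: bottleneck 5, flow now 23.
Augment Hall→U→V→Exit: bottleneck 3, flow now 26.
No augmenting path remains; maximum flow = 26.
By max-flow min-cut, the minimum cut capacity equals the max flow.
In the residual graph, reachable from Hall: {Hall, U}.
Min-cut edges: Hall→P (2), Hall→V (5), Hall→Exit (16), U→V (3); capacity 2 + 5 + 16 + 3 = 26.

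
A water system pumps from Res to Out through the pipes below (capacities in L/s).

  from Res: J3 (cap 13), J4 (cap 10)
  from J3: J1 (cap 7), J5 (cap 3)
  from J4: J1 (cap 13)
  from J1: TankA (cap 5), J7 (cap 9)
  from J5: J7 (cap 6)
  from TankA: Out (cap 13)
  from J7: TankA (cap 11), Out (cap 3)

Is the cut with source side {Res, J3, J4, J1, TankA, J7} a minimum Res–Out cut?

No — its capacity is 19, but the minimum cut has capacity 16.

Given cut capacity: 3 + 13 + 3 = 19.
Augment Res→J3→J1→TankA→Out: bottleneck 5, flow now 5.
Augment Res→J3→J1→J7→Out: bottleneck 2, flow now 7.
Augment Res→J3→J5→J7→Out: bottleneck 1, flow now 8.
Augment Res→J3→J5→J7→TankA→Out: bottleneck 2, flow now 10.
Augment Res→J4→J1→J7→TankA→Out: bottleneck 6, flow now 16.
No augmenting path remains; maximum flow = 16.
In the residual graph, reachable from Res: {Res, J3, J4, J1, J5, TankA, J7}.
Min-cut edges: TankA→Out (13), J7→Out (3); capacity 13 + 3 = 16.
Cut capacity 19 exceeds the max flow 16, so it is not minimum.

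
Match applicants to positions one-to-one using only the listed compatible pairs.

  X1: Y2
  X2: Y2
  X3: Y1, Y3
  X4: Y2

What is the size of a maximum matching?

Unit-capacity flow: source→left, listed edges, right→sink; max matching = max flow.
Augmenting path X1→Y2 (+1); matched 1.
Augmenting path X3→Y1 (+1); matched 2.
No augmenting path remains; maximum matching = 2.
König certificate: {X3, Y2} is a vertex cover of size 2 (every listed pair touches it), so no matching can be larger.

2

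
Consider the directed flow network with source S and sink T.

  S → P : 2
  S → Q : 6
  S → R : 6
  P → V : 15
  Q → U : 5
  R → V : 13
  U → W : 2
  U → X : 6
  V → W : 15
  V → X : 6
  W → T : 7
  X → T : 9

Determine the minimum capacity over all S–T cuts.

Augment S→P→V→W→T: bottleneck 2, flow now 2.
Augment S→Q→U→W→T: bottleneck 2, flow now 4.
Augment S→Q→U→X→T: bottleneck 3, flow now 7.
Augment S→R→V→W→T: bottleneck 3, flow now 10.
Augment S→R→V→X→T: bottleneck 3, flow now 13.
No augmenting path remains; maximum flow = 13.
By max-flow min-cut, the minimum cut capacity equals the max flow.
In the residual graph, reachable from S: {S, Q}.
Min-cut edges: S→P (2), S→R (6), Q→U (5); capacity 2 + 6 + 5 = 13.

13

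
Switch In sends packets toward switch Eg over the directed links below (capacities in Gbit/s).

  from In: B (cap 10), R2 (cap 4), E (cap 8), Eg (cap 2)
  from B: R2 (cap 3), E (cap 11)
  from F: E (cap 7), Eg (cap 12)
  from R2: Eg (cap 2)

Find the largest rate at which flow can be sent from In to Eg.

4

Augment In→Eg: bottleneck 2, flow now 2.
Augment In→R2→Eg: bottleneck 2, flow now 4.
No augmenting path remains; maximum flow = 4.
In the residual graph, reachable from In: {In, B, R2, E}.
Min-cut edges: In→Eg (2), R2→Eg (2); capacity 2 + 2 = 4.
This cut is saturated, so no flow can exceed 4.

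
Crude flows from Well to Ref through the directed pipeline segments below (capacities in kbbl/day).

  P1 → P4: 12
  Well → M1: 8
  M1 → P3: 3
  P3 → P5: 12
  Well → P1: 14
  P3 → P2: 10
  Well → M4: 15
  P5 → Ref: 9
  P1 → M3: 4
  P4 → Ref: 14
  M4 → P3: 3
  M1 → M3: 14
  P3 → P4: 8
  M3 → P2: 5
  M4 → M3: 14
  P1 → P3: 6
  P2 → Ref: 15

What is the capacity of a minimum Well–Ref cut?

Augment Well→P1→P4→Ref: bottleneck 12, flow now 12.
Augment Well→M1→M3→P2→Ref: bottleneck 5, flow now 17.
Augment Well→M1→P3→P5→Ref: bottleneck 3, flow now 20.
Augment Well→P1→P3→P5→Ref: bottleneck 2, flow now 22.
Augment Well→M4→P3→P5→Ref: bottleneck 3, flow now 25.
No augmenting path remains; maximum flow = 25.
By max-flow min-cut, the minimum cut capacity equals the max flow.
In the residual graph, reachable from Well: {Well, M1, M4, M3}.
Min-cut edges: Well→P1 (14), M1→P3 (3), M4→P3 (3), M3→P2 (5); capacity 14 + 3 + 3 + 5 = 25.

25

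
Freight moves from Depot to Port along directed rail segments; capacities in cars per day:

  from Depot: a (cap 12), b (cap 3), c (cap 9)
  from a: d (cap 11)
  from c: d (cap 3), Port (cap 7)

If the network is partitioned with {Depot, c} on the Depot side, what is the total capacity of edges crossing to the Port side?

25

Edges leaving {Depot, c}: Depot→a (12), Depot→b (3), c→d (3), c→Port (7).
Cut capacity = 12 + 3 + 3 + 7 = 25.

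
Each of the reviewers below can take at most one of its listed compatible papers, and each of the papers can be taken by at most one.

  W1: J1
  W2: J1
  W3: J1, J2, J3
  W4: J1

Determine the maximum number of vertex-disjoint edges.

2

Unit-capacity flow: source→left, listed edges, right→sink; max matching = max flow.
Augmenting path W1→J1 (+1); matched 1.
Augmenting path W3→J2 (+1); matched 2.
No augmenting path remains; maximum matching = 2.
König certificate: {W3, J1} is a vertex cover of size 2 (every listed pair touches it), so no matching can be larger.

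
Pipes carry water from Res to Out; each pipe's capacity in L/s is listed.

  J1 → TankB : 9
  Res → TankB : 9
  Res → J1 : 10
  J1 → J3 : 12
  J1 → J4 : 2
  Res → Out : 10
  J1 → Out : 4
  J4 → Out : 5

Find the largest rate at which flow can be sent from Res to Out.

16

Augment Res→Out: bottleneck 10, flow now 10.
Augment Res→J1→Out: bottleneck 4, flow now 14.
Augment Res→J1→J4→Out: bottleneck 2, flow now 16.
No augmenting path remains; maximum flow = 16.
In the residual graph, reachable from Res: {Res, J1, J3, TankB}.
Min-cut edges: Res→Out (10), J1→J4 (2), J1→Out (4); capacity 10 + 2 + 4 = 16.
This cut is saturated, so no flow can exceed 16.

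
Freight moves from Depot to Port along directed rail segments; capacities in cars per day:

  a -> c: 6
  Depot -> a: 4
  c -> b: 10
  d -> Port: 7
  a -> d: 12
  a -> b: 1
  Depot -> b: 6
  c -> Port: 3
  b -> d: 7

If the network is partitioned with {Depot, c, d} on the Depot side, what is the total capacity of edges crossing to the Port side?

30

Edges leaving {Depot, c, d}: Depot→a (4), Depot→b (6), c→b (10), c→Port (3), d→Port (7).
Cut capacity = 4 + 6 + 10 + 3 + 7 = 30.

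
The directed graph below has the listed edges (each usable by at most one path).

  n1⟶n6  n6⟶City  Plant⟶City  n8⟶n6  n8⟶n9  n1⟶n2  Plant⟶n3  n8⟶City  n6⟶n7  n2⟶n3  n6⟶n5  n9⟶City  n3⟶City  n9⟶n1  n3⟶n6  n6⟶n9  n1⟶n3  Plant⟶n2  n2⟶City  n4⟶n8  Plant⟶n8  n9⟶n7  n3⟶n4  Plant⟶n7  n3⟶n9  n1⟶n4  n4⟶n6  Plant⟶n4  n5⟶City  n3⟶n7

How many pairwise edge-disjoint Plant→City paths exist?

Assign every edge capacity 1; by Menger, the answer equals the max flow.
Path Plant→City (+1); total 1.
Path Plant→n2→City (+1); total 2.
Path Plant→n3→City (+1); total 3.
Path Plant→n8→City (+1); total 4.
Path Plant→n4→n6→City (+1); total 5.
No residual Plant→City path; max flow = 5.
Certifying cut of size 5: {Plant→City, Plant→n2, Plant→n3, Plant→n4, Plant→n8}.

5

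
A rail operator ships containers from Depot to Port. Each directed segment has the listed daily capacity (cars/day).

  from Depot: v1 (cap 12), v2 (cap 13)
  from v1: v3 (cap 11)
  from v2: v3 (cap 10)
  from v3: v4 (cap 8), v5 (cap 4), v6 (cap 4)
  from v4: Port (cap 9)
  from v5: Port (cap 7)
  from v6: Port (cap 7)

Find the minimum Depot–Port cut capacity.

16

Augment Depot→v1→v3→v4→Port: bottleneck 8, flow now 8.
Augment Depot→v1→v3→v5→Port: bottleneck 3, flow now 11.
Augment Depot→v2→v3→v5→Port: bottleneck 1, flow now 12.
Augment Depot→v2→v3→v6→Port: bottleneck 4, flow now 16.
No augmenting path remains; maximum flow = 16.
By max-flow min-cut, the minimum cut capacity equals the max flow.
In the residual graph, reachable from Depot: {Depot, v1, v2, v3}.
Min-cut edges: v3→v4 (8), v3→v5 (4), v3→v6 (4); capacity 8 + 4 + 4 = 16.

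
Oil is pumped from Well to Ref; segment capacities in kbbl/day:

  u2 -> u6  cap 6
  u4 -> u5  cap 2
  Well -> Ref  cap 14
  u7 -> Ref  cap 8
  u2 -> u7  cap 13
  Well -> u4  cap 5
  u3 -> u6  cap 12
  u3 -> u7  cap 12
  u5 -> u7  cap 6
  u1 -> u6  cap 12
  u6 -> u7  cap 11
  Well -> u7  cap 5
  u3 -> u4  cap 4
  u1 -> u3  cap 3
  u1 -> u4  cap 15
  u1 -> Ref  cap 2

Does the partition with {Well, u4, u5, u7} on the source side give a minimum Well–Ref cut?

No — its capacity is 22, but the minimum cut has capacity 21.

Given cut capacity: 14 + 8 = 22.
Augment Well→Ref: bottleneck 14, flow now 14.
Augment Well→u7→Ref: bottleneck 5, flow now 19.
Augment Well→u4→u5→u7→Ref: bottleneck 2, flow now 21.
No augmenting path remains; maximum flow = 21.
In the residual graph, reachable from Well: {Well, u4}.
Min-cut edges: Well→u7 (5), Well→Ref (14), u4→u5 (2); capacity 5 + 14 + 2 = 21.
Cut capacity 22 exceeds the max flow 21, so it is not minimum.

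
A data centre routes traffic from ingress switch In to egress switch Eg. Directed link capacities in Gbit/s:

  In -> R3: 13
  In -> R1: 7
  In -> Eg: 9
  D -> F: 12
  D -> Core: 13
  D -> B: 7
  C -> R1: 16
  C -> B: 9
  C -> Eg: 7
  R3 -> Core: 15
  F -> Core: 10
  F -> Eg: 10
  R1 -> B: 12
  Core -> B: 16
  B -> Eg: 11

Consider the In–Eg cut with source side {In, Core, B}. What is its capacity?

40

Edges leaving {In, Core, B}: In→R3 (13), In→R1 (7), In→Eg (9), B→Eg (11).
Cut capacity = 13 + 7 + 9 + 11 = 40.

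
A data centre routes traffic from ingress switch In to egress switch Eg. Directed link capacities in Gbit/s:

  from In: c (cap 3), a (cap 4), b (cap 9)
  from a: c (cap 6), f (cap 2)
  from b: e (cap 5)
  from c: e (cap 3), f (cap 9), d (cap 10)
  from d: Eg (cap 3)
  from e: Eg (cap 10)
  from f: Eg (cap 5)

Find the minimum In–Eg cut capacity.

Augment In→a→f→Eg: bottleneck 2, flow now 2.
Augment In→b→e→Eg: bottleneck 5, flow now 7.
Augment In→c→d→Eg: bottleneck 3, flow now 10.
Augment In→a→c→e→Eg: bottleneck 2, flow now 12.
No augmenting path remains; maximum flow = 12.
By max-flow min-cut, the minimum cut capacity equals the max flow.
In the residual graph, reachable from In: {In, b}.
Min-cut edges: In→a (4), In→c (3), b→e (5); capacity 4 + 3 + 5 = 12.

12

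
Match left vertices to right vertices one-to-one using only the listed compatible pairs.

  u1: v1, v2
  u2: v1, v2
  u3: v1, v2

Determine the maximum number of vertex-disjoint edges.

Unit-capacity flow: source→left, listed edges, right→sink; max matching = max flow.
Augmenting path u1→v1 (+1); matched 1.
Augmenting path u2→v2 (+1); matched 2.
No augmenting path remains; maximum matching = 2.
König certificate: {v1, v2} is a vertex cover of size 2 (every listed pair touches it), so no matching can be larger.

2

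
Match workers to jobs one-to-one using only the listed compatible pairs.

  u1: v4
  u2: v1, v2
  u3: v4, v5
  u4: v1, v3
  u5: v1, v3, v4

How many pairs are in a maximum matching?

5

Unit-capacity flow: source→left, listed edges, right→sink; max matching = max flow.
Augmenting path u1→v4 (+1); matched 1.
Augmenting path u2→v1 (+1); matched 2.
Augmenting path u3→v5 (+1); matched 3.
Augmenting path u4→v3 (+1); matched 4.
Augmenting path u5→v1→u2→v2 (+1); matched 5.
No augmenting path remains; maximum matching = 5.
König certificate: {u1, u2, u3, u4, u5} is a vertex cover of size 5 (every listed pair touches it), so no matching can be larger.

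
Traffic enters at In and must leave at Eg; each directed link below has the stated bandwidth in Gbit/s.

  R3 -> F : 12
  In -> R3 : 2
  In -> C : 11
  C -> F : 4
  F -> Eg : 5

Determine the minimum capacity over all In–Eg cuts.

5

Augment In→R3→F→Eg: bottleneck 2, flow now 2.
Augment In→C→F→Eg: bottleneck 3, flow now 5.
No augmenting path remains; maximum flow = 5.
By max-flow min-cut, the minimum cut capacity equals the max flow.
In the residual graph, reachable from In: {In, R3, C, F}.
Min-cut edges: F→Eg (5); capacity 5 = 5.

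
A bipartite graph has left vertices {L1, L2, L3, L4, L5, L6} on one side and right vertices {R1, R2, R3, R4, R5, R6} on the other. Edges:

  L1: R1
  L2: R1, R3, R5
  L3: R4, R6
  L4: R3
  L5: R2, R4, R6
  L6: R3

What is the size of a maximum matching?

Unit-capacity flow: source→left, listed edges, right→sink; max matching = max flow.
Augmenting path L1→R1 (+1); matched 1.
Augmenting path L2→R3 (+1); matched 2.
Augmenting path L3→R4 (+1); matched 3.
Augmenting path L5→R2 (+1); matched 4.
Augmenting path L4→R3→L2→R5 (+1); matched 5.
No augmenting path remains; maximum matching = 5.
König certificate: {L1, L2, L3, L5, R3} is a vertex cover of size 5 (every listed pair touches it), so no matching can be larger.

5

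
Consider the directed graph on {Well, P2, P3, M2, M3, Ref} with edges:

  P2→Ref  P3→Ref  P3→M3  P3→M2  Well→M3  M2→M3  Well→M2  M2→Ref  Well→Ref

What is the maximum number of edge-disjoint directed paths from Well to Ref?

2

Assign every edge capacity 1; by Menger, the answer equals the max flow.
Path Well→Ref (+1); total 1.
Path Well→M2→Ref (+1); total 2.
No residual Well→Ref path; max flow = 2.
Certifying cut of size 2: {Well→M2, Well→Ref}.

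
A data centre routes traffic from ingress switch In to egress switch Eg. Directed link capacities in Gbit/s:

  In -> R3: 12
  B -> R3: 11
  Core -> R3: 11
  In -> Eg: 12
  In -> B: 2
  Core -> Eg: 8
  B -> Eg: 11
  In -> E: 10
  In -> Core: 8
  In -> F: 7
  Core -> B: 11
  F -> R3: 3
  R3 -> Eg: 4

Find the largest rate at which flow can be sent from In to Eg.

26

Augment In→Eg: bottleneck 12, flow now 12.
Augment In→Core→Eg: bottleneck 8, flow now 20.
Augment In→B→Eg: bottleneck 2, flow now 22.
Augment In→R3→Eg: bottleneck 4, flow now 26.
No augmenting path remains; maximum flow = 26.
In the residual graph, reachable from In: {In, E, F, R3}.
Min-cut edges: In→Core (8), In→B (2), In→Eg (12), R3→Eg (4); capacity 8 + 2 + 12 + 4 = 26.
This cut is saturated, so no flow can exceed 26.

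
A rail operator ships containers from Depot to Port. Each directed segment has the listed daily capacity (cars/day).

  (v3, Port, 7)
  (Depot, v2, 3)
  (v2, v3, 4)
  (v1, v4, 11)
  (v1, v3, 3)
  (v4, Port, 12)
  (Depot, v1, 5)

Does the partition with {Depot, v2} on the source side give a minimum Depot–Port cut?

No — its capacity is 9, but the minimum cut has capacity 8.

Given cut capacity: 5 + 4 = 9.
Augment Depot→v1→v3→Port: bottleneck 3, flow now 3.
Augment Depot→v1→v4→Port: bottleneck 2, flow now 5.
Augment Depot→v2→v3→Port: bottleneck 3, flow now 8.
No augmenting path remains; maximum flow = 8.
In the residual graph, reachable from Depot: {Depot}.
Min-cut edges: Depot→v1 (5), Depot→v2 (3); capacity 5 + 3 = 8.
Cut capacity 9 exceeds the max flow 8, so it is not minimum.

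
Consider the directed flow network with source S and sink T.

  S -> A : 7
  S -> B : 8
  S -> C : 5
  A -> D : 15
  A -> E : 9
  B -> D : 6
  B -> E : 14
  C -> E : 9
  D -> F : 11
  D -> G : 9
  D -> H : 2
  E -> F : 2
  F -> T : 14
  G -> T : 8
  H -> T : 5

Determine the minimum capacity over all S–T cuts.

Augment S→A→D→F→T: bottleneck 7, flow now 7.
Augment S→B→D→F→T: bottleneck 4, flow now 11.
Augment S→B→D→G→T: bottleneck 2, flow now 13.
Augment S→B→E→F→T: bottleneck 2, flow now 15.
No augmenting path remains; maximum flow = 15.
By max-flow min-cut, the minimum cut capacity equals the max flow.
In the residual graph, reachable from S: {S, B, C, E}.
Min-cut edges: S→A (7), B→D (6), E→F (2); capacity 7 + 6 + 2 = 15.

15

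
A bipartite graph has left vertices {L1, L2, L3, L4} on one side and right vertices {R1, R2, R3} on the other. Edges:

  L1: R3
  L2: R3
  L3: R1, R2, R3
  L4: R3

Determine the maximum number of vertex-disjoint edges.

Unit-capacity flow: source→left, listed edges, right→sink; max matching = max flow.
Augmenting path L1→R3 (+1); matched 1.
Augmenting path L3→R1 (+1); matched 2.
No augmenting path remains; maximum matching = 2.
König certificate: {L3, R3} is a vertex cover of size 2 (every listed pair touches it), so no matching can be larger.

2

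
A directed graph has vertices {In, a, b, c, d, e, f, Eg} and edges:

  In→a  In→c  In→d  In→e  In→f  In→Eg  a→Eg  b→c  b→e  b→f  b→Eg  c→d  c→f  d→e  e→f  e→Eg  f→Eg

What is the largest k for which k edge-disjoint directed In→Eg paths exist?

Assign every edge capacity 1; by Menger, the answer equals the max flow.
Path In→Eg (+1); total 1.
Path In→a→Eg (+1); total 2.
Path In→e→Eg (+1); total 3.
Path In→f→Eg (+1); total 4.
No residual In→Eg path; max flow = 4.
Certifying cut of size 4: {In→Eg, In→a, e→Eg, f→Eg}.

4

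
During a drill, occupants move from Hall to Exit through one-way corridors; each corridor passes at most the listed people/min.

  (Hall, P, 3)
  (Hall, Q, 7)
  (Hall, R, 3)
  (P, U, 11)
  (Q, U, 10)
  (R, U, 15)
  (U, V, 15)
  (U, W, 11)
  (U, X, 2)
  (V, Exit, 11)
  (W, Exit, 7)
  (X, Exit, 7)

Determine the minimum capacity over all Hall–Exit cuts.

13

Augment Hall→P→U→V→Exit: bottleneck 3, flow now 3.
Augment Hall→Q→U→V→Exit: bottleneck 7, flow now 10.
Augment Hall→R→U→V→Exit: bottleneck 1, flow now 11.
Augment Hall→R→U→W→Exit: bottleneck 2, flow now 13.
No augmenting path remains; maximum flow = 13.
By max-flow min-cut, the minimum cut capacity equals the max flow.
In the residual graph, reachable from Hall: {Hall}.
Min-cut edges: Hall→P (3), Hall→Q (7), Hall→R (3); capacity 3 + 7 + 3 = 13.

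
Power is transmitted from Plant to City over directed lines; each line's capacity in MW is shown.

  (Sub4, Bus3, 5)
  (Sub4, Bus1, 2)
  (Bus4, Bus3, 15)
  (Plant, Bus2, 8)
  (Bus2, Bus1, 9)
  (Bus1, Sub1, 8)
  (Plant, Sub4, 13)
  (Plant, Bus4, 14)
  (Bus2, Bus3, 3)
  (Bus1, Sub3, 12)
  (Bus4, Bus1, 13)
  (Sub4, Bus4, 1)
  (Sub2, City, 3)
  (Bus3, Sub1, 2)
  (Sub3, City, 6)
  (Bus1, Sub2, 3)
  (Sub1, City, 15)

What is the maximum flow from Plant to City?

Augment Plant→Bus2→Bus3→Sub1→City: bottleneck 2, flow now 2.
Augment Plant→Bus2→Bus1→Sub1→City: bottleneck 6, flow now 8.
Augment Plant→Bus4→Bus1→Sub1→City: bottleneck 2, flow now 10.
Augment Plant→Bus4→Bus1→Sub3→City: bottleneck 6, flow now 16.
Augment Plant→Bus4→Bus1→Sub2→City: bottleneck 3, flow now 19.
No augmenting path remains; maximum flow = 19.
In the residual graph, reachable from Plant: {Plant, Bus2, Bus4, Sub4, Bus3, Bus1, Sub3}.
Min-cut edges: Bus3→Sub1 (2), Bus1→Sub1 (8), Bus1→Sub2 (3), Sub3→City (6); capacity 2 + 8 + 3 + 6 = 19.
This cut is saturated, so no flow can exceed 19.

19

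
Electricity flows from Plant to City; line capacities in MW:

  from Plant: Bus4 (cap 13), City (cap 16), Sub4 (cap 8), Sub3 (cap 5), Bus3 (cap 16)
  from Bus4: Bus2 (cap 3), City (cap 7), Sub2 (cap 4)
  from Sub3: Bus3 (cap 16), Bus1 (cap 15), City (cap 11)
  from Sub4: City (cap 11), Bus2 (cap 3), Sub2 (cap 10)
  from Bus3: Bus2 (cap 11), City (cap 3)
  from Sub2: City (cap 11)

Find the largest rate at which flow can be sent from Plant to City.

Augment Plant→City: bottleneck 16, flow now 16.
Augment Plant→Bus4→City: bottleneck 7, flow now 23.
Augment Plant→Sub3→City: bottleneck 5, flow now 28.
Augment Plant→Sub4→City: bottleneck 8, flow now 36.
Augment Plant→Bus3→City: bottleneck 3, flow now 39.
Augment Plant→Bus4→Sub2→City: bottleneck 4, flow now 43.
No augmenting path remains; maximum flow = 43.
In the residual graph, reachable from Plant: {Plant, Bus4, Bus3, Bus2}.
Min-cut edges: Plant→Sub3 (5), Plant→Sub4 (8), Plant→City (16), Bus4→Sub2 (4), Bus4→City (7), Bus3→City (3); capacity 5 + 8 + 16 + 4 + 7 + 3 = 43.
This cut is saturated, so no flow can exceed 43.

43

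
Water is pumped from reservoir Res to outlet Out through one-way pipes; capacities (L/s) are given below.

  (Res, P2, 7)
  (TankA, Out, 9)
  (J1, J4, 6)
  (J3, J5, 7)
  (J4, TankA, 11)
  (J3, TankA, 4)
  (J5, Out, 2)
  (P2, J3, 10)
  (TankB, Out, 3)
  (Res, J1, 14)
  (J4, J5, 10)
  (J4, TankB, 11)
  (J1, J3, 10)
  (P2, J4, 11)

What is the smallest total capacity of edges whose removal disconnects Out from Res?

14

Augment Res→J1→J4→TankA→Out: bottleneck 6, flow now 6.
Augment Res→J1→J3→TankA→Out: bottleneck 3, flow now 9.
Augment Res→J1→J3→J5→Out: bottleneck 2, flow now 11.
Augment Res→P2→J4→TankB→Out: bottleneck 3, flow now 14.
No augmenting path remains; maximum flow = 14.
By max-flow min-cut, the minimum cut capacity equals the max flow.
In the residual graph, reachable from Res: {Res, J1, P2, J4, J3, TankA, TankB, J5}.
Min-cut edges: TankA→Out (9), TankB→Out (3), J5→Out (2); capacity 9 + 3 + 2 = 14.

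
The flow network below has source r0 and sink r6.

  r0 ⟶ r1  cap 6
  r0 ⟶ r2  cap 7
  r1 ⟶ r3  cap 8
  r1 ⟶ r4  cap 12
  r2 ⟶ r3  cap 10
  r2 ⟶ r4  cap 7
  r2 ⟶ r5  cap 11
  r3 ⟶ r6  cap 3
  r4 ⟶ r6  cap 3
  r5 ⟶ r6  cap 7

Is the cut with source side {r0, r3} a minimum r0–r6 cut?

Given cut capacity: 6 + 7 + 3 = 16.
Augment r0→r1→r3→r6: bottleneck 3, flow now 3.
Augment r0→r1→r4→r6: bottleneck 3, flow now 6.
Augment r0→r2→r5→r6: bottleneck 7, flow now 13.
No augmenting path remains; maximum flow = 13.
In the residual graph, reachable from r0: {r0}.
Min-cut edges: r0→r1 (6), r0→r2 (7); capacity 6 + 7 = 13.
Cut capacity 16 exceeds the max flow 13, so it is not minimum.

No — its capacity is 16, but the minimum cut has capacity 13.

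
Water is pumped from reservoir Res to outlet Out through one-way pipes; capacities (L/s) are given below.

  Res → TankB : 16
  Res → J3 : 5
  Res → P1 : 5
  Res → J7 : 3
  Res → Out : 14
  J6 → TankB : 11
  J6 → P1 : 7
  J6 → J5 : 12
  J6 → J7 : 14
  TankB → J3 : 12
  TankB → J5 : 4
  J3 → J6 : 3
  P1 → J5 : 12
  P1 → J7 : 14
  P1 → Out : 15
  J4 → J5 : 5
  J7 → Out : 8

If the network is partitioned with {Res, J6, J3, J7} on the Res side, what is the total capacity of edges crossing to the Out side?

73

Edges leaving {Res, J6, J3, J7}: Res→TankB (16), Res→P1 (5), Res→Out (14), J6→TankB (11), J6→P1 (7), J6→J5 (12), J7→Out (8).
Cut capacity = 16 + 5 + 14 + 11 + 7 + 12 + 8 = 73.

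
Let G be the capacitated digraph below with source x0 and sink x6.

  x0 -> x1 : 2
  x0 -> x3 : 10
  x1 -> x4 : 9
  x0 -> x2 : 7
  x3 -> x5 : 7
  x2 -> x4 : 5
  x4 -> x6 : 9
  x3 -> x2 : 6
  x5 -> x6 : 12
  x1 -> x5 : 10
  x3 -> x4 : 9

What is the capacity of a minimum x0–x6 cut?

17

Augment x0→x1→x4→x6: bottleneck 2, flow now 2.
Augment x0→x2→x4→x6: bottleneck 5, flow now 7.
Augment x0→x3→x4→x6: bottleneck 2, flow now 9.
Augment x0→x3→x5→x6: bottleneck 7, flow now 16.
Augment x0→x3→x4→x1→x5→x6: bottleneck 1, flow now 17. (uses reverse residual edge)
No augmenting path remains; maximum flow = 17.
By max-flow min-cut, the minimum cut capacity equals the max flow.
In the residual graph, reachable from x0: {x0, x2}.
Min-cut edges: x0→x1 (2), x0→x3 (10), x2→x4 (5); capacity 2 + 10 + 5 = 17.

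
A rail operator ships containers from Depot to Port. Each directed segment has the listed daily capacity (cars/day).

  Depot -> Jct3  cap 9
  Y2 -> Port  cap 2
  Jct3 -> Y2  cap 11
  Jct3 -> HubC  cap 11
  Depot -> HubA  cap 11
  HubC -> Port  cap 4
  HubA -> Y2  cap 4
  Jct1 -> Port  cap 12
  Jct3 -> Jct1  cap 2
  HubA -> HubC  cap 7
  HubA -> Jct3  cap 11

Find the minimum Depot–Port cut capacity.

8

Augment Depot→HubA→Y2→Port: bottleneck 2, flow now 2.
Augment Depot→HubA→HubC→Port: bottleneck 4, flow now 6.
Augment Depot→Jct3→Jct1→Port: bottleneck 2, flow now 8.
No augmenting path remains; maximum flow = 8.
By max-flow min-cut, the minimum cut capacity equals the max flow.
In the residual graph, reachable from Depot: {Depot, HubA, Jct3, Y2, HubC}.
Min-cut edges: Jct3→Jct1 (2), Y2→Port (2), HubC→Port (4); capacity 2 + 2 + 4 = 8.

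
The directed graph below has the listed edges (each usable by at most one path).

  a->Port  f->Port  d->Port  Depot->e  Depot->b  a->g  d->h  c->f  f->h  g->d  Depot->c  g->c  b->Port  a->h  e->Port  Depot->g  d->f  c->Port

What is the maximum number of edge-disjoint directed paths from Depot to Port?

Assign every edge capacity 1; by Menger, the answer equals the max flow.
Path Depot→b→Port (+1); total 1.
Path Depot→c→Port (+1); total 2.
Path Depot→e→Port (+1); total 3.
Path Depot→g→d→Port (+1); total 4.
No residual Depot→Port path; max flow = 4.
Certifying cut of size 4: {Depot→b, Depot→c, Depot→e, Depot→g}.

4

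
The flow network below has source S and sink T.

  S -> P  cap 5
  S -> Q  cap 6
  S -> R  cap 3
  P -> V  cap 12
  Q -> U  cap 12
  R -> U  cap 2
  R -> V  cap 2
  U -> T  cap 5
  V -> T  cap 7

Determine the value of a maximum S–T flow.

12

Augment S→P→V→T: bottleneck 5, flow now 5.
Augment S→Q→U→T: bottleneck 5, flow now 10.
Augment S→R→V→T: bottleneck 2, flow now 12.
No augmenting path remains; maximum flow = 12.
In the residual graph, reachable from S: {S, Q, R, U}.
Min-cut edges: S→P (5), R→V (2), U→T (5); capacity 5 + 2 + 5 = 12.
This cut is saturated, so no flow can exceed 12.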